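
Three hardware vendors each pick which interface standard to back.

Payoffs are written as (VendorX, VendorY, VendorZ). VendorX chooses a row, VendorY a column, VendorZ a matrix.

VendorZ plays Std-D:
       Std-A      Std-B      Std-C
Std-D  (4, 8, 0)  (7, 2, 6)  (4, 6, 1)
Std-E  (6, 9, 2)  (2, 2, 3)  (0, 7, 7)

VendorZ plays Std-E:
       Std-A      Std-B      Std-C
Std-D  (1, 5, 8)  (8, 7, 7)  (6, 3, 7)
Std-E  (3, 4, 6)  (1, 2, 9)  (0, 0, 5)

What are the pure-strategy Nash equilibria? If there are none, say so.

(Std-D, Std-A, Std-D): VendorX can switch to Std-E (4 → 6). Not NE.
(Std-D, Std-A, Std-E): VendorX can switch to Std-E (1 → 3). Not NE.
(Std-D, Std-B, Std-D): VendorY can switch to Std-A (2 → 8). Not NE.
(Std-D, Std-B, Std-E): VendorX gets 8, best alternative 1; VendorY gets 7, best alternative 5; VendorZ gets 7, best alternative 6. No profitable deviation — NE.
(Std-D, Std-C, Std-D): VendorY can switch to Std-A (6 → 8). Not NE.
(Std-D, Std-C, Std-E): VendorY can switch to Std-A (3 → 5). Not NE.
(Std-E, Std-A, Std-D): VendorZ can switch to Std-E (2 → 6). Not NE.
(Std-E, Std-A, Std-E): VendorX gets 3, best alternative 1; VendorY gets 4, best alternative 2; VendorZ gets 6, best alternative 2. No profitable deviation — NE.
(Std-E, Std-B, Std-D): VendorX can switch to Std-D (2 → 7). Not NE.
(Std-E, Std-B, Std-E): VendorX can switch to Std-D (1 → 8). Not NE.
(The remaining 2 profiles each have a profitable deviation by the same check.)

Pure-strategy Nash equilibria: (Std-D, Std-B, Std-E), (Std-E, Std-A, Std-E)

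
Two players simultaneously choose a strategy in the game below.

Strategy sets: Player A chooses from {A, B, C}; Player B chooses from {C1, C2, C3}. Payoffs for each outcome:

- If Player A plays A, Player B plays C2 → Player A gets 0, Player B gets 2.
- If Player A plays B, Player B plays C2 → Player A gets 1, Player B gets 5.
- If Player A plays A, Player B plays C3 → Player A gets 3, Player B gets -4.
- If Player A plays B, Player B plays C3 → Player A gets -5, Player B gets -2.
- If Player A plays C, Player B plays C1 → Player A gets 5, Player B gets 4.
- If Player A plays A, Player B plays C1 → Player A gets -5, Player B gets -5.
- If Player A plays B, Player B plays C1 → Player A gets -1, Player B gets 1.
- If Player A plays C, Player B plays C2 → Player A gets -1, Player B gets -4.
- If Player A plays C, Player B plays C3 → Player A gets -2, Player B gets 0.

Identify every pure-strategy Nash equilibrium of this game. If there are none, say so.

Pure-strategy Nash equilibria: (B, C2); (C, C1)

For each strategy profile, look for a profitable unilateral deviation.
(A, C1): Player A can switch to B (-5 → -1). Not NE.
(A, C2): Player A can switch to B (0 → 1). Not NE.
(A, C3): Player B can switch to C2 (-4 → 2). Not NE.
(B, C1): Player A can switch to C (-1 → 5). Not NE.
(B, C2): Player A gets 1, best alternative 0; Player B gets 5, best alternative 1. No profitable deviation — NE.
(B, C3): Player A can switch to A (-5 → 3). Not NE.
(C, C1): Player A gets 5, best alternative -1; Player B gets 4, best alternative 0. No profitable deviation — NE.
(C, C2): Player A can switch to A (-1 → 0). Not NE.
(The remaining 1 profile has a profitable deviation by the same check.)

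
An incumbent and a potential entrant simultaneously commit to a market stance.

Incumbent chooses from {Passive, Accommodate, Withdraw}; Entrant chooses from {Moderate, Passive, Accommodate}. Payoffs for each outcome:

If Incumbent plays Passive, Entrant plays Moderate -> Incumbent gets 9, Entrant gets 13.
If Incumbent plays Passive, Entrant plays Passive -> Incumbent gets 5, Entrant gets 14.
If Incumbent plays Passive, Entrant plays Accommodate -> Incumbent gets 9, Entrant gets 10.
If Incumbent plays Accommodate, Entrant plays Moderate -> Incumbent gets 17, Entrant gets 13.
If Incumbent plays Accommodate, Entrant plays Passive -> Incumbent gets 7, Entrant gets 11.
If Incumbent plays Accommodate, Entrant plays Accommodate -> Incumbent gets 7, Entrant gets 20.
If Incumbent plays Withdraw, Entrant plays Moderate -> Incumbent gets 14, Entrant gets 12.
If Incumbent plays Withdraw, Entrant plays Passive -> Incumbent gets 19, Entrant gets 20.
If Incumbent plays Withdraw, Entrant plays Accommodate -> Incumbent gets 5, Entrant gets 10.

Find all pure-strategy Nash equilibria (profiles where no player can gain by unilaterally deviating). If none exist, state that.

Pure NE: (Withdraw, Passive)

(Passive, Moderate): Incumbent can switch to Accommodate (9 → 17). Not NE.
(Passive, Passive): Incumbent can switch to Accommodate (5 → 7). Not NE.
(Passive, Accommodate): Entrant can switch to Moderate (10 → 13). Not NE.
(Accommodate, Moderate): Entrant can switch to Accommodate (13 → 20). Not NE.
(Accommodate, Passive): Incumbent can switch to Withdraw (7 → 19). Not NE.
(Accommodate, Accommodate): Incumbent can switch to Passive (7 → 9). Not NE.
(Withdraw, Moderate): Incumbent can switch to Accommodate (14 → 17). Not NE.
(Withdraw, Passive): Incumbent gets 19, best alternative 7; Entrant gets 20, best alternative 12. No profitable deviation — NE.
(Withdraw, Accommodate): Incumbent can switch to Passive (5 → 9). Not NE.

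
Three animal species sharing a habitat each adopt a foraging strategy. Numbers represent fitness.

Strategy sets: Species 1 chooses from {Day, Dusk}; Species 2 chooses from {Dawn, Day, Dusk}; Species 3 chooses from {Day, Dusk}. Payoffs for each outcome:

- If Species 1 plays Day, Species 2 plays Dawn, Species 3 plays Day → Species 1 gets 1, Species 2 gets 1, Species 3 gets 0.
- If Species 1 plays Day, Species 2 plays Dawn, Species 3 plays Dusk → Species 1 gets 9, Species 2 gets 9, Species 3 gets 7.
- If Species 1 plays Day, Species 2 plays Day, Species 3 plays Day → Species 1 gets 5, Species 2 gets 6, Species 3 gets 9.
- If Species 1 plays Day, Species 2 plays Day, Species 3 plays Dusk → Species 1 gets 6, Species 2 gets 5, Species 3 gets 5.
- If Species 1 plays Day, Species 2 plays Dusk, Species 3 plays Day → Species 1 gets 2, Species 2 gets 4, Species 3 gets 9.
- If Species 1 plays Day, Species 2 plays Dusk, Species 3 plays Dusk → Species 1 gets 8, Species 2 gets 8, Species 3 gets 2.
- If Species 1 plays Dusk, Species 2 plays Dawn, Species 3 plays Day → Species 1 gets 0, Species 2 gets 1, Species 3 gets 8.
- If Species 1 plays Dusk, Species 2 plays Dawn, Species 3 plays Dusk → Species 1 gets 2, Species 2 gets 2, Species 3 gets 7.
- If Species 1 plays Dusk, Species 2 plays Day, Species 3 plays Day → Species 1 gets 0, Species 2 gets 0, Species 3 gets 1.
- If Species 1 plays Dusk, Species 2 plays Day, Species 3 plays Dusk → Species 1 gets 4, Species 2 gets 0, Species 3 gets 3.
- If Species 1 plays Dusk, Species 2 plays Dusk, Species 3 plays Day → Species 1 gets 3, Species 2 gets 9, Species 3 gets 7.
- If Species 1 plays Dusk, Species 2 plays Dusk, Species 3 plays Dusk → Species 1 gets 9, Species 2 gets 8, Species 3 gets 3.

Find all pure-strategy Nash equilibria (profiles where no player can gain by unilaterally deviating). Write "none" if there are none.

For each player, find the best response to each opponent profile; mutual best responses are the pure NE.
Species 1 against (Dawn, Day): payoffs 1, 0 → best response Day.
Species 1 against (Dawn, Dusk): payoffs 9, 2 → best response Day.
Species 1 against (Day, Day): payoffs 5, 0 → best response Day.
Species 1 against (Day, Dusk): payoffs 6, 4 → best response Day.
Species 1 against (Dusk, Day): payoffs 2, 3 → best response Dusk.
Species 1 against (Dusk, Dusk): payoffs 8, 9 → best response Dusk.
Species 2 against (Day, Day): payoffs 1, 6, 4 → best response Day.
Species 2 against (Day, Dusk): payoffs 9, 5, 8 → best response Dawn.
Species 2 against (Dusk, Day): payoffs 1, 0, 9 → best response Dusk.
Species 2 against (Dusk, Dusk): payoffs 2, 0, 8 → best response Dusk.
Species 3 against (Day, Dawn): payoffs 0, 7 → best response Dusk.
Species 3 against (Day, Day): payoffs 9, 5 → best response Day.
Species 3 against (Day, Dusk): payoffs 9, 2 → best response Day.
Species 3 against (Dusk, Dawn): payoffs 8, 7 → best response Day.
Species 3 against (Dusk, Day): payoffs 1, 3 → best response Dusk.
Species 3 against (Dusk, Dusk): payoffs 7, 3 → best response Day.
Mutual best responses: (Day, Dawn, Dusk); (Day, Day, Day); (Dusk, Dusk, Day).

The pure Nash equilibria are (Day, Dawn, Dusk); (Day, Day, Day); (Dusk, Dusk, Day).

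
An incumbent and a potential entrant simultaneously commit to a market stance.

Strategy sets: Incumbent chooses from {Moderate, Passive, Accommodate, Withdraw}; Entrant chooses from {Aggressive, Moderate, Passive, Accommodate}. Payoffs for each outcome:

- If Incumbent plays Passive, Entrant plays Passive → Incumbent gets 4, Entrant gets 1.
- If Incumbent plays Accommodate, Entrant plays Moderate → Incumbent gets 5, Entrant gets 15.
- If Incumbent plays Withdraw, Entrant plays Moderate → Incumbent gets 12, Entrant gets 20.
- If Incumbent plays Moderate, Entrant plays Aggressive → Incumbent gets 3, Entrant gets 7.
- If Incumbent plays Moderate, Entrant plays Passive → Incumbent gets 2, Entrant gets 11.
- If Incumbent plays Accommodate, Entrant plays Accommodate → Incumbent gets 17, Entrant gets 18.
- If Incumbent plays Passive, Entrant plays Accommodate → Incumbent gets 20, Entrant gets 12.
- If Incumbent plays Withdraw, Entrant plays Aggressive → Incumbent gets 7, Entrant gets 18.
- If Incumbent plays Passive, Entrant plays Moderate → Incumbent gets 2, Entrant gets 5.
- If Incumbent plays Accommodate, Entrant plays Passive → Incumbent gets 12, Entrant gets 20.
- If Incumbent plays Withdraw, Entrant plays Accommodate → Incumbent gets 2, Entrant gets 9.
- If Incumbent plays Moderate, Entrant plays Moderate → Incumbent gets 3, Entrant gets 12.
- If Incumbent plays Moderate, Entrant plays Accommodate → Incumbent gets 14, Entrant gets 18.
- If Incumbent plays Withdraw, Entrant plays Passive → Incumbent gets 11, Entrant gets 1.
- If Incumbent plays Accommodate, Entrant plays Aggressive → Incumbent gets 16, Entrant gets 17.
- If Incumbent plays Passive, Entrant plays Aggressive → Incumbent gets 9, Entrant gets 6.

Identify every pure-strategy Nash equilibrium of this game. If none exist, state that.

Check each profile: it is a Nash equilibrium iff no player can strictly gain by switching unilaterally.
(Moderate, Aggressive): Incumbent can switch to Passive (3 → 9). Not NE.
(Moderate, Moderate): Incumbent can switch to Accommodate (3 → 5). Not NE.
(Moderate, Passive): Incumbent can switch to Passive (2 → 4). Not NE.
(Moderate, Accommodate): Incumbent can switch to Passive (14 → 20). Not NE.
(Passive, Aggressive): Incumbent can switch to Accommodate (9 → 16). Not NE.
(Passive, Moderate): Incumbent can switch to Moderate (2 → 3). Not NE.
(Passive, Passive): Incumbent can switch to Accommodate (4 → 12). Not NE.
(Passive, Accommodate): Incumbent gets 20, best alternative 17; Entrant gets 12, best alternative 6. No profitable deviation — NE.
(Accommodate, Aggressive): Entrant can switch to Passive (17 → 20). Not NE.
(Accommodate, Passive): Incumbent gets 12, best alternative 11; Entrant gets 20, best alternative 18. No profitable deviation — NE.
(Withdraw, Moderate): Incumbent gets 12, best alternative 5; Entrant gets 20, best alternative 18. No profitable deviation — NE.
(The remaining 5 profiles each have a profitable deviation by the same check.)

Pure-strategy Nash equilibria: (Passive, Accommodate), (Accommodate, Passive), (Withdraw, Moderate)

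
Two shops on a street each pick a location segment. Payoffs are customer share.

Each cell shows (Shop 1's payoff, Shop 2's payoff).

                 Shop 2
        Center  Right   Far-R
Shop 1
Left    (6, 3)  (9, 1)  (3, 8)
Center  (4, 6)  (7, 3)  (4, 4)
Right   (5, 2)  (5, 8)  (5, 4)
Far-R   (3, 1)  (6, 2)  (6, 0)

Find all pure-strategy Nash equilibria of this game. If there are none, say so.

(Left, Center): Shop 2 can switch to Far-R (3 → 8). Not NE.
(Left, Right): Shop 2 can switch to Center (1 → 3). Not NE.
(Left, Far-R): Shop 1 can switch to Center (3 → 4). Not NE.
(Center, Center): Shop 1 can switch to Left (4 → 6). Not NE.
(Center, Right): Shop 1 can switch to Left (7 → 9). Not NE.
(Center, Far-R): Shop 1 can switch to Right (4 → 5). Not NE.
(Right, Center): Shop 1 can switch to Left (5 → 6). Not NE.
(Right, Right): Shop 1 can switch to Left (5 → 9). Not NE.
(Right, Far-R): Shop 1 can switch to Far-R (5 → 6). Not NE.
(Far-R, Center): Shop 1 can switch to Left (3 → 6). Not NE.
(The remaining 2 profiles each have a profitable deviation by the same check.)

none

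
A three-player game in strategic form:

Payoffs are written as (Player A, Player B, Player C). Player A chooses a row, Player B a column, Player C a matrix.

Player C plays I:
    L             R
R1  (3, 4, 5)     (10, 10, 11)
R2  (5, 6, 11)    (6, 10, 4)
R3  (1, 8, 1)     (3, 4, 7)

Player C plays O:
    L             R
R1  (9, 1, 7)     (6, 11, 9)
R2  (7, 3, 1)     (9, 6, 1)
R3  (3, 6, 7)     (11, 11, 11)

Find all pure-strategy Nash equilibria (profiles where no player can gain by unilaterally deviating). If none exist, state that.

(R1, R, I) and (R3, R, O)

Player A against (L, I): payoffs 3, 5, 1 → best response R2.
Player A against (L, O): payoffs 9, 7, 3 → best response R1.
Player A against (R, I): payoffs 10, 6, 3 → best response R1.
Player A against (R, O): payoffs 6, 9, 11 → best response R3.
Player B against (R1, I): payoffs 4, 10 → best response R.
Player B against (R1, O): payoffs 1, 11 → best response R.
Player B against (R2, I): payoffs 6, 10 → best response R.
Player B against (R2, O): payoffs 3, 6 → best response R.
Player B against (R3, I): payoffs 8, 4 → best response L.
Player B against (R3, O): payoffs 6, 11 → best response R.
Player C against (R1, L): payoffs 5, 7 → best response O.
Player C against (R1, R): payoffs 11, 9 → best response I.
Player C against (R2, L): payoffs 11, 1 → best response I.
Player C against (R2, R): payoffs 4, 1 → best response I.
Player C against (R3, L): payoffs 1, 7 → best response O.
Player C against (R3, R): payoffs 7, 11 → best response O.
Mutual best responses: (R1, R, I); (R3, R, O).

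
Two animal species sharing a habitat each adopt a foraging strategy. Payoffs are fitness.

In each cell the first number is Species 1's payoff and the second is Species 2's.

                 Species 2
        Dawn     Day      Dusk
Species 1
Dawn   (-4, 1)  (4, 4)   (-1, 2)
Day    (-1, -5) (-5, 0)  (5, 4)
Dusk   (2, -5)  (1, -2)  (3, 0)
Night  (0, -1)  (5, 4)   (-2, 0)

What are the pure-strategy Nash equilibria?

(Dawn, Dawn): Species 1 can switch to Day (-4 → -1). Not NE.
(Dawn, Day): Species 1 can switch to Night (4 → 5). Not NE.
(Dawn, Dusk): Species 1 can switch to Day (-1 → 5). Not NE.
(Day, Dawn): Species 1 can switch to Dusk (-1 → 2). Not NE.
(Day, Day): Species 1 can switch to Dawn (-5 → 4). Not NE.
(Day, Dusk): Species 1 gets 5, best alternative 3; Species 2 gets 4, best alternative 0. No profitable deviation — NE.
(Dusk, Dawn): Species 2 can switch to Day (-5 → -2). Not NE.
(Dusk, Day): Species 1 can switch to Dawn (1 → 4). Not NE.
(Dusk, Dusk): Species 1 can switch to Day (3 → 5). Not NE.
(Night, Dawn): Species 1 can switch to Dusk (0 → 2). Not NE.
(Night, Day): Species 1 gets 5, best alternative 4; Species 2 gets 4, best alternative 0. No profitable deviation — NE.
(Night, Dusk): Species 1 can switch to Dawn (-2 → -1). Not NE.

(Day, Dusk), (Night, Day)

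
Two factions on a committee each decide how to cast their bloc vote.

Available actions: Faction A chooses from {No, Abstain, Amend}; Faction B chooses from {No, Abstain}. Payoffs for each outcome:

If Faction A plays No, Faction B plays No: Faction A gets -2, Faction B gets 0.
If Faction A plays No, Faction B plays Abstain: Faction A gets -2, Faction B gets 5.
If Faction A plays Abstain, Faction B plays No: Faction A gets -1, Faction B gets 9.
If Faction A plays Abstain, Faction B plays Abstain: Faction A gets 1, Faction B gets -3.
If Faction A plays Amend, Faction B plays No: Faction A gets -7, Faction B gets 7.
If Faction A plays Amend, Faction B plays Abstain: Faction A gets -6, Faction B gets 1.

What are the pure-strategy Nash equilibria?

(No, No): Faction A can switch to Abstain (-2 → -1). Not NE.
(No, Abstain): Faction A can switch to Abstain (-2 → 1). Not NE.
(Abstain, No): Faction A gets -1, best alternative -2; Faction B gets 9, best alternative -3. No profitable deviation — NE.
(Abstain, Abstain): Faction B can switch to No (-3 → 9). Not NE.
(Amend, No): Faction A can switch to No (-7 → -2). Not NE.
(Amend, Abstain): Faction A can switch to No (-6 → -2). Not NE.

(Abstain, No)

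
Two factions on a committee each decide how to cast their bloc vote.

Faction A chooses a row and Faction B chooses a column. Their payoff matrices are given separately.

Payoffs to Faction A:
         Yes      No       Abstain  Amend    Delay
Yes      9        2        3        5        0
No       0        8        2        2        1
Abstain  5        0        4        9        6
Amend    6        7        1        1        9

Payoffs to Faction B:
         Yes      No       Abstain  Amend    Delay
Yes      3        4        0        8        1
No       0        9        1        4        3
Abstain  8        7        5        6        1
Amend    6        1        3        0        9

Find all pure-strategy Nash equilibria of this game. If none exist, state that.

(Yes, Yes): Faction B can switch to No (3 → 4). Not NE.
(Yes, No): Faction A can switch to No (2 → 8). Not NE.
(Yes, Abstain): Faction A can switch to Abstain (3 → 4). Not NE.
(Yes, Amend): Faction A can switch to Abstain (5 → 9). Not NE.
(Yes, Delay): Faction A can switch to No (0 → 1). Not NE.
(No, Yes): Faction A can switch to Yes (0 → 9). Not NE.
(No, No): Faction A gets 8, best alternative 7; Faction B gets 9, best alternative 4. No profitable deviation — NE.
(No, Abstain): Faction A can switch to Yes (2 → 3). Not NE.
(No, Amend): Faction A can switch to Yes (2 → 5). Not NE.
(Amend, Delay): Faction A gets 9, best alternative 6; Faction B gets 9, best alternative 6. No profitable deviation — NE.
(The remaining 10 profiles each have a profitable deviation by the same check.)

Pure-strategy Nash equilibria: (No, No) and (Amend, Delay)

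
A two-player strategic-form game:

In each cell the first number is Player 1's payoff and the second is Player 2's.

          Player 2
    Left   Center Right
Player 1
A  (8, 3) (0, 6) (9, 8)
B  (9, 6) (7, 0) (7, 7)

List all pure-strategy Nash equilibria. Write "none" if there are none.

(A, Left): Player 1 can switch to B (8 → 9). Not NE.
(A, Center): Player 1 can switch to B (0 → 7). Not NE.
(A, Right): Player 1 gets 9, best alternative 7; Player 2 gets 8, best alternative 6. No profitable deviation — NE.
(B, Left): Player 2 can switch to Right (6 → 7). Not NE.
(B, Center): Player 2 can switch to Left (0 → 6). Not NE.
(B, Right): Player 1 can switch to A (7 → 9). Not NE.

(A, Right)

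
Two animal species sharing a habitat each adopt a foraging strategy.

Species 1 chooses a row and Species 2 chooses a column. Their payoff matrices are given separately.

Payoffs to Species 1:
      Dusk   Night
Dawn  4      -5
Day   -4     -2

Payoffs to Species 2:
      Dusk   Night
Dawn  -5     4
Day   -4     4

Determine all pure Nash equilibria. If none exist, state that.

For each player, find the best response to each opponent profile; mutual best responses are the pure NE.
Species 1 against Dusk: payoffs 4, -4 → best response Dawn.
Species 1 against Night: payoffs -5, -2 → best response Day.
Species 2 against Dawn: payoffs -5, 4 → best response Night.
Species 2 against Day: payoffs -4, 4 → best response Night.
Mutual best responses: (Day, Night).

Pure NE: (Day, Night)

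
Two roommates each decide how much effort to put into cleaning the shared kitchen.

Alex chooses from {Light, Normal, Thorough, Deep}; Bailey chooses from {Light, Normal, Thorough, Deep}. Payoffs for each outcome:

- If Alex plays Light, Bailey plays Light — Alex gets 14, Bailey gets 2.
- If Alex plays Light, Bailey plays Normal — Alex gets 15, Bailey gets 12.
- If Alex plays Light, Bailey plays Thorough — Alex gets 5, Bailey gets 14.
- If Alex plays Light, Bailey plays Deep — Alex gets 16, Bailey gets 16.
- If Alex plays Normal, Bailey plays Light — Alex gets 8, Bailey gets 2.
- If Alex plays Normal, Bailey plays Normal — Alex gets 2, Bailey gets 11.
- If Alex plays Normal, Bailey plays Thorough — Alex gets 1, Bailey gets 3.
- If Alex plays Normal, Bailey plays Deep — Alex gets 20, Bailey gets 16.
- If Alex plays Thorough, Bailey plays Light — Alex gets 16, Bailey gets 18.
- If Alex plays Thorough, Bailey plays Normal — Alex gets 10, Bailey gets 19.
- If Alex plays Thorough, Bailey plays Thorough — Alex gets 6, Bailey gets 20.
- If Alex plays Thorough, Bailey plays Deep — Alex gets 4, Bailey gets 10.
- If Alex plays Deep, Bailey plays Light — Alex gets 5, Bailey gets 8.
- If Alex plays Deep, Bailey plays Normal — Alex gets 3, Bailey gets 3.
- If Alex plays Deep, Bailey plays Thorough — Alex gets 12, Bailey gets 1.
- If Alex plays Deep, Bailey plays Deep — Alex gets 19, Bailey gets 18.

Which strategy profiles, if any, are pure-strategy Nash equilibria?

The unique pure-strategy Nash equilibrium is (Normal, Deep).

(Light, Light): Alex can switch to Thorough (14 → 16). Not NE.
(Light, Normal): Bailey can switch to Thorough (12 → 14). Not NE.
(Light, Thorough): Alex can switch to Thorough (5 → 6). Not NE.
(Light, Deep): Alex can switch to Normal (16 → 20). Not NE.
(Normal, Light): Alex can switch to Light (8 → 14). Not NE.
(Normal, Normal): Alex can switch to Light (2 → 15). Not NE.
(Normal, Thorough): Alex can switch to Light (1 → 5). Not NE.
(Normal, Deep): Alex gets 20, best alternative 19; Bailey gets 16, best alternative 11. No profitable deviation — NE.
(Thorough, Light): Bailey can switch to Normal (18 → 19). Not NE.
(Thorough, Normal): Alex can switch to Light (10 → 15). Not NE.
(Thorough, Thorough): Alex can switch to Deep (6 → 12). Not NE.
(Thorough, Deep): Alex can switch to Light (4 → 16). Not NE.
(Deep, Light): Alex can switch to Light (5 → 14). Not NE.
(The remaining 3 profiles each have a profitable deviation by the same check.)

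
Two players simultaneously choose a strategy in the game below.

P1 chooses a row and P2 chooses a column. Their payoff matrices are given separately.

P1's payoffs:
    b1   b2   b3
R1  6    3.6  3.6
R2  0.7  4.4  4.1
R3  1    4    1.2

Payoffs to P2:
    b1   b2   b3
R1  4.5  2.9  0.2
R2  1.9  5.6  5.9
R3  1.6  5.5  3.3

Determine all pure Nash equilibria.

The pure Nash equilibria are (R1, b1); (R2, b3).

For each player, find the best response to each opponent profile; mutual best responses are the pure NE.
P1 against b1: payoffs 6, 0.7, 1 → best response R1.
P1 against b2: payoffs 3.6, 4.4, 4 → best response R2.
P1 against b3: payoffs 3.6, 4.1, 1.2 → best response R2.
P2 against R1: payoffs 4.5, 2.9, 0.2 → best response b1.
P2 against R2: payoffs 1.9, 5.6, 5.9 → best response b3.
P2 against R3: payoffs 1.6, 5.5, 3.3 → best response b2.
Mutual best responses: (R1, b1); (R2, b3).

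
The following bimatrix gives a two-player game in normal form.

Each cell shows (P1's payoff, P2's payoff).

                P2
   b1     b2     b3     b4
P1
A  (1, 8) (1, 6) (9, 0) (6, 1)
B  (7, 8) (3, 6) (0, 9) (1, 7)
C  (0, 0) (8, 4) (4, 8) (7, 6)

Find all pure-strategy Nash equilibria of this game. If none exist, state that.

For each strategy profile, look for a profitable unilateral deviation.
(A, b1): P1 can switch to B (1 → 7). Not NE.
(A, b2): P1 can switch to B (1 → 3). Not NE.
(A, b3): P2 can switch to b1 (0 → 8). Not NE.
(A, b4): P1 can switch to C (6 → 7). Not NE.
(B, b1): P2 can switch to b3 (8 → 9). Not NE.
(B, b2): P1 can switch to C (3 → 8). Not NE.
(B, b3): P1 can switch to A (0 → 9). Not NE.
(B, b4): P1 can switch to A (1 → 6). Not NE.
(C, b1): P1 can switch to A (0 → 1). Not NE.
(C, b2): P2 can switch to b3 (4 → 8). Not NE.
(C, b3): P1 can switch to A (4 → 9). Not NE.
(C, b4): P2 can switch to b3 (6 → 8). Not NE.

There is no pure-strategy Nash equilibrium.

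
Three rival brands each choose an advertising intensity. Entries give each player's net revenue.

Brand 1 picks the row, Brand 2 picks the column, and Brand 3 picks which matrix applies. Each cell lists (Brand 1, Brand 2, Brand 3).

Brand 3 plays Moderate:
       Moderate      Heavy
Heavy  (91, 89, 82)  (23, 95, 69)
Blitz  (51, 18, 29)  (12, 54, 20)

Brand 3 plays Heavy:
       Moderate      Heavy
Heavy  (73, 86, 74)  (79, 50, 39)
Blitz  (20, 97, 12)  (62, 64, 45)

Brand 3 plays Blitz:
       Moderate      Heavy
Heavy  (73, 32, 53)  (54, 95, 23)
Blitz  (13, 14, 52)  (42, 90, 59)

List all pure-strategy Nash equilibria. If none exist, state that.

Mark each player's best response to every combination of opponents' strategies; a profile where every player is best-responding is a pure Nash equilibrium.
Brand 1 against (Moderate, Moderate): payoffs 91, 51 → best response Heavy.
Brand 1 against (Moderate, Heavy): payoffs 73, 20 → best response Heavy.
Brand 1 against (Moderate, Blitz): payoffs 73, 13 → best response Heavy.
Brand 1 against (Heavy, Moderate): payoffs 23, 12 → best response Heavy.
Brand 1 against (Heavy, Heavy): payoffs 79, 62 → best response Heavy.
Brand 1 against (Heavy, Blitz): payoffs 54, 42 → best response Heavy.
Brand 2 against (Heavy, Moderate): payoffs 89, 95 → best response Heavy.
Brand 2 against (Heavy, Heavy): payoffs 86, 50 → best response Moderate.
Brand 2 against (Heavy, Blitz): payoffs 32, 95 → best response Heavy.
Brand 2 against (Blitz, Moderate): payoffs 18, 54 → best response Heavy.
Brand 2 against (Blitz, Heavy): payoffs 97, 64 → best response Moderate.
Brand 2 against (Blitz, Blitz): payoffs 14, 90 → best response Heavy.
Brand 3 against (Heavy, Moderate): payoffs 82, 74, 53 → best response Moderate.
Brand 3 against (Heavy, Heavy): payoffs 69, 39, 23 → best response Moderate.
Brand 3 against (Blitz, Moderate): payoffs 29, 12, 52 → best response Blitz.
Brand 3 against (Blitz, Heavy): payoffs 20, 45, 59 → best response Blitz.
Mutual best responses: (Heavy, Heavy, Moderate).

(Heavy, Heavy, Moderate)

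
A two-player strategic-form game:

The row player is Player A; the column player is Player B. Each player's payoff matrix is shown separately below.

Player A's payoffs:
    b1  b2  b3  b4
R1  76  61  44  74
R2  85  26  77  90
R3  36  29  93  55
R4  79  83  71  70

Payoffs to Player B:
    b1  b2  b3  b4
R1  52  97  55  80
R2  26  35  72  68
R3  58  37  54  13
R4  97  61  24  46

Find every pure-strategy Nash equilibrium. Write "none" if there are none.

There is no pure-strategy Nash equilibrium.

For each strategy profile, look for a profitable unilateral deviation.
(R1, b1): Player A can switch to R2 (76 → 85). Not NE.
(R1, b2): Player A can switch to R4 (61 → 83). Not NE.
(R1, b3): Player A can switch to R2 (44 → 77). Not NE.
(R1, b4): Player A can switch to R2 (74 → 90). Not NE.
(R2, b1): Player B can switch to b2 (26 → 35). Not NE.
(R2, b2): Player A can switch to R1 (26 → 61). Not NE.
(R2, b3): Player A can switch to R3 (77 → 93). Not NE.
(R2, b4): Player B can switch to b3 (68 → 72). Not NE.
(The remaining 8 profiles each have a profitable deviation by the same check.)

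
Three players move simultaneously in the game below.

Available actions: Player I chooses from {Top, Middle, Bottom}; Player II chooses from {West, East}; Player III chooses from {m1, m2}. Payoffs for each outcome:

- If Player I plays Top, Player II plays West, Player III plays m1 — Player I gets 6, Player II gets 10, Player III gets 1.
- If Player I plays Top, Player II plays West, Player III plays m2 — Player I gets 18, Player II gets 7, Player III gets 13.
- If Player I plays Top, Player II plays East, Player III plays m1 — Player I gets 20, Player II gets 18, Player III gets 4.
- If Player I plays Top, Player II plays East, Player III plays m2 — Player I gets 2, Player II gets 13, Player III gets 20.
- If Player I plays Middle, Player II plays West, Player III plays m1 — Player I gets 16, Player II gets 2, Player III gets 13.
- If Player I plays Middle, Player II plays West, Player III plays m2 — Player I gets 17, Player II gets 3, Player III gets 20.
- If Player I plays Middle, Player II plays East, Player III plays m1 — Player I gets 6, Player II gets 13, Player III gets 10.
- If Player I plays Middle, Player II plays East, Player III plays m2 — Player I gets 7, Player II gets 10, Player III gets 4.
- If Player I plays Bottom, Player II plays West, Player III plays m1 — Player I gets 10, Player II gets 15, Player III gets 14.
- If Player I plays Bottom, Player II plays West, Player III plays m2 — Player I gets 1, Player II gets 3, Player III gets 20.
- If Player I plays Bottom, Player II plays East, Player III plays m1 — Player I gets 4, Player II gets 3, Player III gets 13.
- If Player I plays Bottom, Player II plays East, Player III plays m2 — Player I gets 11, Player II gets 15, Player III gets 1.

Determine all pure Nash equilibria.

This game has no pure Nash equilibrium.

(Top, West, m1): Player I can switch to Middle (6 → 16). Not NE.
(Top, West, m2): Player II can switch to East (7 → 13). Not NE.
(Top, East, m1): Player III can switch to m2 (4 → 20). Not NE.
(Top, East, m2): Player I can switch to Middle (2 → 7). Not NE.
(Middle, West, m1): Player II can switch to East (2 → 13). Not NE.
(Middle, West, m2): Player I can switch to Top (17 → 18). Not NE.
(Middle, East, m1): Player I can switch to Top (6 → 20). Not NE.
(Middle, East, m2): Player I can switch to Bottom (7 → 11). Not NE.
(Bottom, West, m1): Player I can switch to Middle (10 → 16). Not NE.
(Bottom, West, m2): Player I can switch to Top (1 → 18). Not NE.
(Bottom, East, m1): Player I can switch to Top (4 → 20). Not NE.
(Bottom, East, m2): Player III can switch to m1 (1 → 13). Not NE.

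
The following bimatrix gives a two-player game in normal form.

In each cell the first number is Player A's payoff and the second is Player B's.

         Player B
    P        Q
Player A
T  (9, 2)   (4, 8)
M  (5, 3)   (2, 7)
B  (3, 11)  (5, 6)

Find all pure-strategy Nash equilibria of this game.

(T, P): Player B can switch to Q (2 → 8). Not NE.
(T, Q): Player A can switch to B (4 → 5). Not NE.
(M, P): Player A can switch to T (5 → 9). Not NE.
(M, Q): Player A can switch to T (2 → 4). Not NE.
(B, P): Player A can switch to T (3 → 9). Not NE.
(B, Q): Player B can switch to P (6 → 11). Not NE.

none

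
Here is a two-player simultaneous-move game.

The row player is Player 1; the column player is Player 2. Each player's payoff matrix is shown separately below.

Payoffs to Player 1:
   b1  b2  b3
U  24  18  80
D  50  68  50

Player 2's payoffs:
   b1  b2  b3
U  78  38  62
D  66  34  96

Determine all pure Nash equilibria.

This game has no pure Nash equilibrium.

For each strategy profile, look for a profitable unilateral deviation.
(U, b1): Player 1 can switch to D (24 → 50). Not NE.
(U, b2): Player 1 can switch to D (18 → 68). Not NE.
(U, b3): Player 2 can switch to b1 (62 → 78). Not NE.
(D, b1): Player 2 can switch to b3 (66 → 96). Not NE.
(D, b2): Player 2 can switch to b1 (34 → 66). Not NE.
(D, b3): Player 1 can switch to U (50 → 80). Not NE.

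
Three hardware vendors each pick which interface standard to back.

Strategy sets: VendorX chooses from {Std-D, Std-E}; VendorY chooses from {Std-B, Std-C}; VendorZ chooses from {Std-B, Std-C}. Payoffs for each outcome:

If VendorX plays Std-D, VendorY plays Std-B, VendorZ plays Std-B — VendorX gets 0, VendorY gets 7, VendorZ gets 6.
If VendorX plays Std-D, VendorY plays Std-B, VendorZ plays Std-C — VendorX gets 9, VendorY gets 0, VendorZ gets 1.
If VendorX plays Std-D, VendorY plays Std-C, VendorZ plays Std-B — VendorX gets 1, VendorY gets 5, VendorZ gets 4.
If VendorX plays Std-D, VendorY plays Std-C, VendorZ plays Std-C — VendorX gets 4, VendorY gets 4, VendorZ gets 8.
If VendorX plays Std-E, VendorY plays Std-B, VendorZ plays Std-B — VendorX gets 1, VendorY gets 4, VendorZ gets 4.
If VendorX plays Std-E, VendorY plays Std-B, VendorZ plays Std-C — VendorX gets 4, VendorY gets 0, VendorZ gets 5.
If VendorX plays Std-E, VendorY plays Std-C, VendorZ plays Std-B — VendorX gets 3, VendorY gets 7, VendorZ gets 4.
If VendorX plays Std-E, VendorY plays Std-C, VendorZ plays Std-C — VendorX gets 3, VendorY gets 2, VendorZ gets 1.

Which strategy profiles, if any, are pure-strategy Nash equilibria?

The pure Nash equilibria are (Std-D, Std-C, Std-C), (Std-E, Std-C, Std-B).

Mark each player's best response to every combination of opponents' strategies; a profile where every player is best-responding is a pure Nash equilibrium.
VendorX against (Std-B, Std-B): payoffs 0, 1 → best response Std-E.
VendorX against (Std-B, Std-C): payoffs 9, 4 → best response Std-D.
VendorX against (Std-C, Std-B): payoffs 1, 3 → best response Std-E.
VendorX against (Std-C, Std-C): payoffs 4, 3 → best response Std-D.
VendorY against (Std-D, Std-B): payoffs 7, 5 → best response Std-B.
VendorY against (Std-D, Std-C): payoffs 0, 4 → best response Std-C.
VendorY against (Std-E, Std-B): payoffs 4, 7 → best response Std-C.
VendorY against (Std-E, Std-C): payoffs 0, 2 → best response Std-C.
VendorZ against (Std-D, Std-B): payoffs 6, 1 → best response Std-B.
VendorZ against (Std-D, Std-C): payoffs 4, 8 → best response Std-C.
VendorZ against (Std-E, Std-B): payoffs 4, 5 → best response Std-C.
VendorZ against (Std-E, Std-C): payoffs 4, 1 → best response Std-B.
Mutual best responses: (Std-D, Std-C, Std-C); (Std-E, Std-C, Std-B).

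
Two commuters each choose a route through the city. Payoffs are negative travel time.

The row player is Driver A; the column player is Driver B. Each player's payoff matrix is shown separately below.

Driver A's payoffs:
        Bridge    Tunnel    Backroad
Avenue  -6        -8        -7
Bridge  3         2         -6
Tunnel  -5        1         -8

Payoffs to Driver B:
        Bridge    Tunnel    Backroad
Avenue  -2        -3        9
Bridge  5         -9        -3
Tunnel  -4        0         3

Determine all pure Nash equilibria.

Pure NE: (Bridge, Bridge)

Check each profile: it is a Nash equilibrium iff no player can strictly gain by switching unilaterally.
(Avenue, Bridge): Driver A can switch to Bridge (-6 → 3). Not NE.
(Avenue, Tunnel): Driver A can switch to Bridge (-8 → 2). Not NE.
(Avenue, Backroad): Driver A can switch to Bridge (-7 → -6). Not NE.
(Bridge, Bridge): Driver A gets 3, best alternative -5; Driver B gets 5, best alternative -3. No profitable deviation — NE.
(Bridge, Tunnel): Driver B can switch to Bridge (-9 → 5). Not NE.
(Bridge, Backroad): Driver B can switch to Bridge (-3 → 5). Not NE.
(Tunnel, Bridge): Driver A can switch to Bridge (-5 → 3). Not NE.
(Tunnel, Tunnel): Driver A can switch to Bridge (1 → 2). Not NE.
(Tunnel, Backroad): Driver A can switch to Avenue (-8 → -7). Not NE.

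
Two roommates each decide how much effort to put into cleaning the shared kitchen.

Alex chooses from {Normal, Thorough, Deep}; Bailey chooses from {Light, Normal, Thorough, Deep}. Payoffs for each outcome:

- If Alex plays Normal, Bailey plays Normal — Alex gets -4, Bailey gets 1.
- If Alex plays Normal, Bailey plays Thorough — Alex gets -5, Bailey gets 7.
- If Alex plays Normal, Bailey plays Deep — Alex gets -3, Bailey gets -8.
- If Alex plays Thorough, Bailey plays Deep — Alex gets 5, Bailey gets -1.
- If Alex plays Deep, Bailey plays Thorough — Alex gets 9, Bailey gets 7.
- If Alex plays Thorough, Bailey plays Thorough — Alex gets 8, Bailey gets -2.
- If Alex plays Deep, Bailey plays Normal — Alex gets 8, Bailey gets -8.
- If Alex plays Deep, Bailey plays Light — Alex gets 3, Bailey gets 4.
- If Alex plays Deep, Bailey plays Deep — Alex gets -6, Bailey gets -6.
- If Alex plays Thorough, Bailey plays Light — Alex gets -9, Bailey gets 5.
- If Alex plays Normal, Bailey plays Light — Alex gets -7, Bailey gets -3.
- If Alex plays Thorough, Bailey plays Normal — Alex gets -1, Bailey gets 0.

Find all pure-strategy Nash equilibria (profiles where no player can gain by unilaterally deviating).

(Normal, Light): Alex can switch to Deep (-7 → 3). Not NE.
(Normal, Normal): Alex can switch to Thorough (-4 → -1). Not NE.
(Normal, Thorough): Alex can switch to Thorough (-5 → 8). Not NE.
(Normal, Deep): Alex can switch to Thorough (-3 → 5). Not NE.
(Thorough, Light): Alex can switch to Normal (-9 → -7). Not NE.
(Thorough, Normal): Alex can switch to Deep (-1 → 8). Not NE.
(Deep, Thorough): Alex gets 9, best alternative 8; Bailey gets 7, best alternative 4. No profitable deviation — NE.
(The remaining 5 profiles each have a profitable deviation by the same check.)

Pure NE: (Deep, Thorough)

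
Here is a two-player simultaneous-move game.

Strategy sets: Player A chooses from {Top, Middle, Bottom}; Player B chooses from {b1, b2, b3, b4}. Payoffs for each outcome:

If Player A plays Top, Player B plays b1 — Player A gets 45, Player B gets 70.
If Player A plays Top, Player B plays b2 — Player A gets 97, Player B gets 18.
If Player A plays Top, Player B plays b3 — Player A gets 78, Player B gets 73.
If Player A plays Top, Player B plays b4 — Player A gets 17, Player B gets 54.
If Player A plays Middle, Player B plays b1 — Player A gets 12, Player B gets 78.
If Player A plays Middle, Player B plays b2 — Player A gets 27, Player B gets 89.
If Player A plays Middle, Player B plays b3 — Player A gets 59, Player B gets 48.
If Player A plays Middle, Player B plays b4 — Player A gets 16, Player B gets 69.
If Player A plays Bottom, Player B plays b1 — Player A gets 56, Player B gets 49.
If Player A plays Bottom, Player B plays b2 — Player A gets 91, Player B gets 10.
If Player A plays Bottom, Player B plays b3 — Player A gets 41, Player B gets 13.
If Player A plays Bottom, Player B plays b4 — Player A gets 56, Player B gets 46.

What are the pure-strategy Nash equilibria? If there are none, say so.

(Top, b1): Player A can switch to Bottom (45 → 56). Not NE.
(Top, b2): Player B can switch to b1 (18 → 70). Not NE.
(Top, b3): Player A gets 78, best alternative 59; Player B gets 73, best alternative 70. No profitable deviation — NE.
(Top, b4): Player A can switch to Bottom (17 → 56). Not NE.
(Middle, b1): Player A can switch to Top (12 → 45). Not NE.
(Middle, b2): Player A can switch to Top (27 → 97). Not NE.
(Middle, b3): Player A can switch to Top (59 → 78). Not NE.
(Bottom, b1): Player A gets 56, best alternative 45; Player B gets 49, best alternative 46. No profitable deviation — NE.
(The remaining 4 profiles each have a profitable deviation by the same check.)

The pure Nash equilibria are (Top, b3) and (Bottom, b1).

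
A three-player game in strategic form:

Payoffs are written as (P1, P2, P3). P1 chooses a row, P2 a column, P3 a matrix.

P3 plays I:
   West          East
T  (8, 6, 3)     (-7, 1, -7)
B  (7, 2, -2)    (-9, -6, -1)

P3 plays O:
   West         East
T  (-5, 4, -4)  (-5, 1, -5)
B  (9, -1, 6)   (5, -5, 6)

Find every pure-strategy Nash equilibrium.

P1 against (West, I): payoffs 8, 7 → best response T.
P1 against (West, O): payoffs -5, 9 → best response B.
P1 against (East, I): payoffs -7, -9 → best response T.
P1 against (East, O): payoffs -5, 5 → best response B.
P2 against (T, I): payoffs 6, 1 → best response West.
P2 against (T, O): payoffs 4, 1 → best response West.
P2 against (B, I): payoffs 2, -6 → best response West.
P2 against (B, O): payoffs -1, -5 → best response West.
P3 against (T, West): payoffs 3, -4 → best response I.
P3 against (T, East): payoffs -7, -5 → best response O.
P3 against (B, West): payoffs -2, 6 → best response O.
P3 against (B, East): payoffs -1, 6 → best response O.
Mutual best responses: (T, West, I); (B, West, O).

Pure-strategy Nash equilibria: (T, West, I) and (B, West, O)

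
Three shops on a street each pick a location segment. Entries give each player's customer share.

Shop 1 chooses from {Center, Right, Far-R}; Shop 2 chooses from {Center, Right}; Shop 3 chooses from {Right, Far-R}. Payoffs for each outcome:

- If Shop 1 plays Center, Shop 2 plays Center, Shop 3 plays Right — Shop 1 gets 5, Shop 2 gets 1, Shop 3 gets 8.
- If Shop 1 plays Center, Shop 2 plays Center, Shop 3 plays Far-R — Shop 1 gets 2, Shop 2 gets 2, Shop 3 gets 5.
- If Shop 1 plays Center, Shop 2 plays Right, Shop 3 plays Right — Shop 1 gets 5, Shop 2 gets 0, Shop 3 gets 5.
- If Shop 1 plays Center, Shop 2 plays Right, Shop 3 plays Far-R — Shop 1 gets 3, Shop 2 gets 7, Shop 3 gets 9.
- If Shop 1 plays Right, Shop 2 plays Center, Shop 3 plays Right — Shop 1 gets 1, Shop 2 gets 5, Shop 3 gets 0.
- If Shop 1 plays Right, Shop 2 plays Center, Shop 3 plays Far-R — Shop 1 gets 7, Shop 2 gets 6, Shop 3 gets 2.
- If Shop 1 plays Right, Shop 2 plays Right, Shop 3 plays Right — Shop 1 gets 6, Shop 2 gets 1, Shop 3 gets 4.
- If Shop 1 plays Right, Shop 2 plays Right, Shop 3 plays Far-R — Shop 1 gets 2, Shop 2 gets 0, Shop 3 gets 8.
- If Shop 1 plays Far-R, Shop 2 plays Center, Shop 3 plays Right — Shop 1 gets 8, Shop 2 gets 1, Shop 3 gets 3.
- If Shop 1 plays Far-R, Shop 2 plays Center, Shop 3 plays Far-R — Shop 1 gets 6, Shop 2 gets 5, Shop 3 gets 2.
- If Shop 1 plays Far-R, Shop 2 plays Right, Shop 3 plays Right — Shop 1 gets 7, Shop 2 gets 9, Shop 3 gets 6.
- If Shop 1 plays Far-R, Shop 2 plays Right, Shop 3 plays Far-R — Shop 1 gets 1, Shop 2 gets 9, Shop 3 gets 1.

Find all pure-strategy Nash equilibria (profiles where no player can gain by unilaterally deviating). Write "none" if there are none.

The pure Nash equilibria are (Center, Right, Far-R), (Right, Center, Far-R), (Far-R, Right, Right).

Shop 1 against (Center, Right): payoffs 5, 1, 8 → best response Far-R.
Shop 1 against (Center, Far-R): payoffs 2, 7, 6 → best response Right.
Shop 1 against (Right, Right): payoffs 5, 6, 7 → best response Far-R.
Shop 1 against (Right, Far-R): payoffs 3, 2, 1 → best response Center.
Shop 2 against (Center, Right): payoffs 1, 0 → best response Center.
Shop 2 against (Center, Far-R): payoffs 2, 7 → best response Right.
Shop 2 against (Right, Right): payoffs 5, 1 → best response Center.
Shop 2 against (Right, Far-R): payoffs 6, 0 → best response Center.
Shop 2 against (Far-R, Right): payoffs 1, 9 → best response Right.
Shop 2 against (Far-R, Far-R): payoffs 5, 9 → best response Right.
Shop 3 against (Center, Center): payoffs 8, 5 → best response Right.
Shop 3 against (Center, Right): payoffs 5, 9 → best response Far-R.
Shop 3 against (Right, Center): payoffs 0, 2 → best response Far-R.
Shop 3 against (Right, Right): payoffs 4, 8 → best response Far-R.
Shop 3 against (Far-R, Center): payoffs 3, 2 → best response Right.
Shop 3 against (Far-R, Right): payoffs 6, 1 → best response Right.
Mutual best responses: (Center, Right, Far-R); (Right, Center, Far-R); (Far-R, Right, Right).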